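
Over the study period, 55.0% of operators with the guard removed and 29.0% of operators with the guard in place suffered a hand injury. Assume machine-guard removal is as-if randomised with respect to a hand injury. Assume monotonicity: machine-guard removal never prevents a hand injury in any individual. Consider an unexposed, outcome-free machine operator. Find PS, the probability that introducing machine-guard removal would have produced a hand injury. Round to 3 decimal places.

p₁ = 0.55, p₀ = 0.29.
Under exogeneity and monotonicity, PS = (p₁ − p₀) / (1 − p₀).
PS = (0.55 − 0.29) / (1 − 0.29) = 0.26 / 0.71 ≈ 0.3662

PS ≈ 0.366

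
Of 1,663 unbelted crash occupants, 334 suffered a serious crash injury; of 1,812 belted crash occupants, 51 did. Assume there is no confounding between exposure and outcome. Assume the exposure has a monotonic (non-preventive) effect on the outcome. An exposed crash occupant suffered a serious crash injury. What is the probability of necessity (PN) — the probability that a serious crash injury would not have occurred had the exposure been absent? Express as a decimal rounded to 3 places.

PN ≈ 0.860

p₁ = P(outcome | exposed) = 334/1663 = 0.20084
p₀ = P(outcome | unexposed) = 51/1812 = 0.028146
Under exogeneity and monotonicity, PN = (p₁ − p₀) / p₁.
PN = (0.20084 − 0.028146) / 0.20084 = 0.1727 / 0.20084 ≈ 0.8599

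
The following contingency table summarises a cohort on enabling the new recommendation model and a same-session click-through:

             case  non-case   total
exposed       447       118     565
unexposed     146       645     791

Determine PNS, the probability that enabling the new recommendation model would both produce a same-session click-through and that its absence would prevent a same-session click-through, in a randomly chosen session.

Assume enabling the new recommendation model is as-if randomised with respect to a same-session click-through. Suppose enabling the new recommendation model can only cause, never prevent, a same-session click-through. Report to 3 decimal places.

p₁ = P(outcome | exposed) = 447/565 = 0.79115
p₀ = P(outcome | unexposed) = 146/791 = 0.18458
Under exogeneity and monotonicity, PNS = p₁ − p₀.
PNS = 0.79115 − 0.18458 = 0.60657

PNS ≈ 0.607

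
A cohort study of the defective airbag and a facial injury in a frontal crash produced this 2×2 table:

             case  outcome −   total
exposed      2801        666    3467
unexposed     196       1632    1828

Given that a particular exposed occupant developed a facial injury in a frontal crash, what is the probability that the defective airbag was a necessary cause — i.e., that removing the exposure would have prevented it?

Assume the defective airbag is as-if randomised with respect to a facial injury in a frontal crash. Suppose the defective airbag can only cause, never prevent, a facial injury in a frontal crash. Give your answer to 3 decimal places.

p₁ = P(outcome | exposed) = 2801/3467 = 0.8079
p₀ = P(outcome | unexposed) = 196/1828 = 0.10722
Under exogeneity and monotonicity, PN = (p₁ − p₀) / p₁.
PN = (0.8079 − 0.10722) / 0.8079 = 0.70068 / 0.8079 ≈ 0.8673

PN ≈ 0.867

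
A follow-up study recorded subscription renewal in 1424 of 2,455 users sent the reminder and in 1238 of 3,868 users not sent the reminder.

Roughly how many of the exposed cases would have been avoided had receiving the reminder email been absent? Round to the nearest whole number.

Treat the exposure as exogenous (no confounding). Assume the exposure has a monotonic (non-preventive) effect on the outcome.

p₁ = P(outcome | exposed) = 1424/2455 = 0.58004
p₀ = P(outcome | unexposed) = 1238/3868 = 0.32006
PN = (p₁ − p₀)/p₁ = (0.58004 − 0.32006) / 0.58004 ≈ 0.44821.
Attributable cases ≈ PN × (exposed cases) = 0.44821 × 1424 ≈ 638.25.

about 638 cases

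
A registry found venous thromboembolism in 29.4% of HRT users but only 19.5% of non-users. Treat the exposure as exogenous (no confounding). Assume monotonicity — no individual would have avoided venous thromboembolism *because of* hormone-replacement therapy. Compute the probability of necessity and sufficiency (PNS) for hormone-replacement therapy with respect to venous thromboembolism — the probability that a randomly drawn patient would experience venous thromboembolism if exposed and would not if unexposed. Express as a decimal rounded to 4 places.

PNS ≈ 0.0990

p₁ = 0.294, p₀ = 0.195.
Under exogeneity and monotonicity, PNS = p₁ − p₀.
PNS = 0.294 − 0.195 = 0.099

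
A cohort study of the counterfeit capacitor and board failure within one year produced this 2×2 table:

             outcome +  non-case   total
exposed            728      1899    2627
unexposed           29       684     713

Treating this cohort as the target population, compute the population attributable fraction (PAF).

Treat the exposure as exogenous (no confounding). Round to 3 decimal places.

PAF ≈ 0.821

p₁ = P(outcome | exposed) = 728/2627 = 0.27712
p₀ = P(outcome | unexposed) = 29/713 = 0.040673
Exposure prevalence π = 2627/3340 = 0.78653; overall risk P(Y=1) = 0.22665.
Under exogeneity, PAF = [P(Y=1) − p₀]/P(Y=1).
PAF = (0.22665 − 0.040673) / 0.22665 ≈ 0.8205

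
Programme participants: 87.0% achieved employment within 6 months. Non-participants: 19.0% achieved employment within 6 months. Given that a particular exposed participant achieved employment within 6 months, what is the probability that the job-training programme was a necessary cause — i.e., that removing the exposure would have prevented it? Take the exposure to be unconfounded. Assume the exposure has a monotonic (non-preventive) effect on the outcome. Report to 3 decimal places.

PN ≈ 0.782

p₁ = 0.87, p₀ = 0.19.
Under exogeneity and monotonicity, PN = (p₁ − p₀) / p₁.
PN = (0.87 − 0.19) / 0.87 = 0.68 / 0.87 ≈ 0.7816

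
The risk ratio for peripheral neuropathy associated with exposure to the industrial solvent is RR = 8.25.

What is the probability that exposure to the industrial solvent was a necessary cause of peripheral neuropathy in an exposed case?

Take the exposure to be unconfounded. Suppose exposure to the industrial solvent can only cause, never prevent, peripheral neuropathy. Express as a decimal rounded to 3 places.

PN ≈ 0.879

Under exogeneity and monotonicity, PN = (RR − 1) / RR = 1 − 1/RR.
PN = (8.25 − 1) / 8.25 = 7.25 / 8.25 ≈ 0.8788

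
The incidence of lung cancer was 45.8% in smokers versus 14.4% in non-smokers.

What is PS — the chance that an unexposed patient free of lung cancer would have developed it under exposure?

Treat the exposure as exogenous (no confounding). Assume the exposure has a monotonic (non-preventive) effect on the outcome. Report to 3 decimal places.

PS ≈ 0.367

p₁ = 0.458, p₀ = 0.144.
Under exogeneity and monotonicity, PS = (p₁ − p₀) / (1 − p₀).
PS = (0.458 − 0.144) / (1 − 0.144) = 0.314 / 0.856 ≈ 0.3668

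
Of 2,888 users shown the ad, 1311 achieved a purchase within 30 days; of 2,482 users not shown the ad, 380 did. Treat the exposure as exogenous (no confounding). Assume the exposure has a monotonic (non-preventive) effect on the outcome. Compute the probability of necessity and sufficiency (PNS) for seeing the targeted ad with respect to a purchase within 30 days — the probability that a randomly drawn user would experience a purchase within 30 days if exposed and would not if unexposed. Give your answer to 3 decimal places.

p₁ = P(outcome | exposed) = 1311/2888 = 0.45395
p₀ = P(outcome | unexposed) = 380/2482 = 0.1531
Under exogeneity and monotonicity, PNS = p₁ − p₀.
PNS = 0.45395 − 0.1531 = 0.30085

PNS ≈ 0.301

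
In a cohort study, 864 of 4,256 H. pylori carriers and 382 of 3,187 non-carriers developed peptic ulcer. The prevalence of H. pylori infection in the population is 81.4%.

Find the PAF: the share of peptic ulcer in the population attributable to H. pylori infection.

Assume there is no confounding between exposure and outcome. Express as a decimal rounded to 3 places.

PAF ≈ 0.361

p₁ = P(outcome | exposed) = 864/4256 = 0.20301
p₀ = P(outcome | unexposed) = 382/3187 = 0.11986
Overall risk P(Y=1) = π·p₁ + (1−π)·p₀ = 0.814×0.20301 + 0.186×0.11986 = 0.18754.
Under exogeneity, PAF = [P(Y=1) − p₀] / P(Y=1).
PAF = (0.18754 − 0.11986) / 0.18754 ≈ 0.3609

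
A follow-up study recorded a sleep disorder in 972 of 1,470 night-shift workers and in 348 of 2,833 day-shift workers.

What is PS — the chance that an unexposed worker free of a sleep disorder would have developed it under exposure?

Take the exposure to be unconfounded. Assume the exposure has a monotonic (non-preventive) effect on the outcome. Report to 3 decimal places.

PS ≈ 0.614

p₁ = P(outcome | exposed) = 972/1470 = 0.66122
p₀ = P(outcome | unexposed) = 348/2833 = 0.12284
Under exogeneity and monotonicity, PS = (p₁ − p₀) / (1 − p₀).
PS = (0.66122 − 0.12284) / (1 − 0.12284) = 0.53839 / 0.87716 ≈ 0.6138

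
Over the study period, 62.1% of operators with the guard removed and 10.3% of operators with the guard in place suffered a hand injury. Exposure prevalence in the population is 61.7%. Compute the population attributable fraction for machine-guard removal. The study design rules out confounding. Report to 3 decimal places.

PAF ≈ 0.756

p₁ = 0.621, p₀ = 0.103.
Overall risk P(Y=1) = π·p₁ + (1−π)·p₀ = 0.617×0.621 + 0.383×0.103 = 0.42261.
Under exogeneity, PAF = [P(Y=1) − p₀] / P(Y=1).
PAF = (0.42261 − 0.103) / 0.42261 ≈ 0.7563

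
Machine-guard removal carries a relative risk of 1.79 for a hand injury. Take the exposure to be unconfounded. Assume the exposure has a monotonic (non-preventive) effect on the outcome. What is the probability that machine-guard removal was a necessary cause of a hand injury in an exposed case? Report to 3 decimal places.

Under exogeneity and monotonicity, PN = (RR − 1) / RR = 1 − 1/RR.
PN = (1.79 − 1) / 1.79 = 0.79 / 1.79 ≈ 0.4413

PN ≈ 0.441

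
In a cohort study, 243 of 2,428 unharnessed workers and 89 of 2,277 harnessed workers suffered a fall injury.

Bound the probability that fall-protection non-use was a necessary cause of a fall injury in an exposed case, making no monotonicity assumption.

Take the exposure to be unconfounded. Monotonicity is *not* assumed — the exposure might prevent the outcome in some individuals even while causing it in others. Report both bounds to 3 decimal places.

0.609 ≤ PN ≤ 1.000

p₁ = P(outcome | exposed) = 243/2428 = 0.10008
p₀ = P(outcome | unexposed) = 89/2277 = 0.039087
Under exogeneity alone the bounds on PN are max{0,(p₁−p₀)/p₁} ≤ PN ≤ min{1,(1−p₀)/p₁}.
  lower = (p₁ − p₀)/p₁ = 0.060996 / 0.10008 ≈ 0.6095
  upper = min{1, (1 − p₀)/p₁} = 0.96091 / 0.10008 ≈ 9.6012 → capped at 1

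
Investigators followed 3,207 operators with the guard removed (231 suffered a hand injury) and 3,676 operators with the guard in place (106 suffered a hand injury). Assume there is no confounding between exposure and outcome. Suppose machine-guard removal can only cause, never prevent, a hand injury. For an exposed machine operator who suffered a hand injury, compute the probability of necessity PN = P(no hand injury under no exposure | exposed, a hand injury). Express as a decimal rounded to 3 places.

PN ≈ 0.600

p₁ = P(outcome | exposed) = 231/3207 = 0.07203
p₀ = P(outcome | unexposed) = 106/3676 = 0.028836
Under exogeneity and monotonicity, PN = (p₁ − p₀) / p₁.
PN = (0.07203 − 0.028836) / 0.07203 = 0.043194 / 0.07203 ≈ 0.5997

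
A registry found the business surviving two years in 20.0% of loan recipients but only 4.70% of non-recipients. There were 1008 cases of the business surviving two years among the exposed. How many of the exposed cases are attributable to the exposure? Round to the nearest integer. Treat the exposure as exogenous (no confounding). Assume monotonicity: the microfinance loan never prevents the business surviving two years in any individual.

p₁ = 0.2, p₀ = 0.047.
PN = (p₁ − p₀)/p₁ = (0.2 − 0.047) / 0.2 ≈ 0.76500.
Attributable cases ≈ PN × (exposed cases) = 0.76500 × 1008 ≈ 771.12.

about 771 cases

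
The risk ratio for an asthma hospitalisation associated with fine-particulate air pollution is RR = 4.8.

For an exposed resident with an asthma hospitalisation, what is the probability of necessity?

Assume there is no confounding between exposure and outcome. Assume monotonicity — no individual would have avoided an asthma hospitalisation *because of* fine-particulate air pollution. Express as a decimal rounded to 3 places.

Under exogeneity and monotonicity, PN = (RR − 1) / RR = 1 − 1/RR.
PN = (4.8 − 1) / 4.8 = 3.8 / 4.8 ≈ 0.7917

PN ≈ 0.792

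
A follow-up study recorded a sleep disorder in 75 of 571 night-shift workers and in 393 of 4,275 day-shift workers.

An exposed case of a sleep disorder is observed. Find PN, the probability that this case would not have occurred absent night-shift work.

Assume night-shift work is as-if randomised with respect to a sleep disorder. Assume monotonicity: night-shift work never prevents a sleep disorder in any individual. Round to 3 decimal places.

PN ≈ 0.300

p₁ = P(outcome | exposed) = 75/571 = 0.13135
p₀ = P(outcome | unexposed) = 393/4275 = 0.09193
Under exogeneity and monotonicity, PN = (p₁ − p₀) / p₁.
PN = (0.13135 − 0.09193) / 0.13135 = 0.039419 / 0.13135 ≈ 0.3001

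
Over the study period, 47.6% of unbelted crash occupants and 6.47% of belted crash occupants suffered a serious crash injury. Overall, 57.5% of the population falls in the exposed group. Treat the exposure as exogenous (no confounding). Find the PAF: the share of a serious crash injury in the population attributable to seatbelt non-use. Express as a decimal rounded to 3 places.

PAF ≈ 0.785

p₁ = 0.476, p₀ = 0.0647.
Overall risk P(Y=1) = π·p₁ + (1−π)·p₀ = 0.575×0.476 + 0.425×0.0647 = 0.3012.
Under exogeneity, PAF = [P(Y=1) − p₀] / P(Y=1).
PAF = (0.3012 − 0.0647) / 0.3012 ≈ 0.7852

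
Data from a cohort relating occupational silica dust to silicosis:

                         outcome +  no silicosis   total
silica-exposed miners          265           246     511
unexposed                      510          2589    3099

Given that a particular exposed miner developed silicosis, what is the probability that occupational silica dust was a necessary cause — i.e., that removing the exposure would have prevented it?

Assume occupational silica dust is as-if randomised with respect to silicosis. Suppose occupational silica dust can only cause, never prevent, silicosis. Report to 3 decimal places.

PN ≈ 0.683

p₁ = P(outcome | exposed) = 265/511 = 0.51859
p₀ = P(outcome | unexposed) = 510/3099 = 0.16457
Under exogeneity and monotonicity, PN = (p₁ − p₀)/p₁.
PN = (0.51859 − 0.16457) / 0.51859 ≈ 0.6827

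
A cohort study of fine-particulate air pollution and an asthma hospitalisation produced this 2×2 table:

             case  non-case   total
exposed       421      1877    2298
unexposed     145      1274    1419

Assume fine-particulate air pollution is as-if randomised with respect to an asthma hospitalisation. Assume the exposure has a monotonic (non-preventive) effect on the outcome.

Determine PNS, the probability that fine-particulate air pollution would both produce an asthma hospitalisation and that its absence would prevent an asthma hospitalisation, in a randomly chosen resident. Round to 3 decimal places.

PNS ≈ 0.081

p₁ = P(outcome | exposed) = 421/2298 = 0.1832
p₀ = P(outcome | unexposed) = 145/1419 = 0.10218
Under exogeneity and monotonicity, PNS = p₁ − p₀.
PNS = 0.1832 − 0.10218 = 0.081018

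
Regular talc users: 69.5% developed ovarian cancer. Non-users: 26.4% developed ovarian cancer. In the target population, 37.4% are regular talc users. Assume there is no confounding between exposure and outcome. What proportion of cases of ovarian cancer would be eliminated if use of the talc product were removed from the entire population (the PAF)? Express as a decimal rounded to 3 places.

p₁ = 0.695, p₀ = 0.264.
Overall risk P(Y=1) = π·p₁ + (1−π)·p₀ = 0.374×0.695 + 0.626×0.264 = 0.42519.
Under exogeneity, PAF = [P(Y=1) − p₀] / P(Y=1).
PAF = (0.42519 − 0.264) / 0.42519 ≈ 0.3791

PAF ≈ 0.379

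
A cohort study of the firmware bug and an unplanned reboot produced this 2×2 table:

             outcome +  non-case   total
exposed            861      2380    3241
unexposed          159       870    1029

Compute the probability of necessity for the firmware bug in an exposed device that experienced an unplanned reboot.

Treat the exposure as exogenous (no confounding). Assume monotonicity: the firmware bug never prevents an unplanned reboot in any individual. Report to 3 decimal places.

PN ≈ 0.418

p₁ = P(outcome | exposed) = 861/3241 = 0.26566
p₀ = P(outcome | unexposed) = 159/1029 = 0.15452
Under exogeneity and monotonicity, PN = (p₁ − p₀)/p₁.
PN = (0.26566 − 0.15452) / 0.26566 ≈ 0.4184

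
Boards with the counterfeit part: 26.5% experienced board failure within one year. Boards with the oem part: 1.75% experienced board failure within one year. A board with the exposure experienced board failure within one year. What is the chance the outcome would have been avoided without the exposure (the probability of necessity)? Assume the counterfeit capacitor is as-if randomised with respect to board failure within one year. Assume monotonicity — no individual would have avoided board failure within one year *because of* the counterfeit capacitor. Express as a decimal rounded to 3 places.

p₁ = 0.265, p₀ = 0.0175.
Under exogeneity and monotonicity, PN = (p₁ − p₀) / p₁.
PN = (0.265 − 0.0175) / 0.265 = 0.2475 / 0.265 ≈ 0.9340

PN ≈ 0.934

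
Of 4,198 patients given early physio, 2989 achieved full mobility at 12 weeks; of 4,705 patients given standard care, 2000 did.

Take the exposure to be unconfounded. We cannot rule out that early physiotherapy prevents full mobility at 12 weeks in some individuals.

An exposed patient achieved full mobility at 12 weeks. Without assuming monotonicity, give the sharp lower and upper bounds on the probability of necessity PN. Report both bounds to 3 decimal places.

p₁ = P(outcome | exposed) = 2989/4198 = 0.71201
p₀ = P(outcome | unexposed) = 2000/4705 = 0.42508
Under exogeneity alone the bounds on PN are max{0,(p₁−p₀)/p₁} ≤ PN ≤ min{1,(1−p₀)/p₁}.
  lower = (p₁ − p₀)/p₁ = 0.28693 / 0.71201 ≈ 0.4030
  upper = min{1, (1 − p₀)/p₁} = 0.57492 / 0.71201 ≈ 0.8075

0.403 ≤ PN ≤ 0.807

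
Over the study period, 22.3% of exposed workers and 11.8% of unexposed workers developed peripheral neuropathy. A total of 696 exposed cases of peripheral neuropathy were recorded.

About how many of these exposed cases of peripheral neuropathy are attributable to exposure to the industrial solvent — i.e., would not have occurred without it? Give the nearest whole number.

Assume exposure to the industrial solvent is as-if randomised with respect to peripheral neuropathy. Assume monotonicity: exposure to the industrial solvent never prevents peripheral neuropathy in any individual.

p₁ = 0.223, p₀ = 0.118.
PN = (p₁ − p₀)/p₁ = (0.223 − 0.118) / 0.223 ≈ 0.47085.
Attributable cases ≈ PN × (exposed cases) = 0.47085 × 696 ≈ 327.71.

about 328 cases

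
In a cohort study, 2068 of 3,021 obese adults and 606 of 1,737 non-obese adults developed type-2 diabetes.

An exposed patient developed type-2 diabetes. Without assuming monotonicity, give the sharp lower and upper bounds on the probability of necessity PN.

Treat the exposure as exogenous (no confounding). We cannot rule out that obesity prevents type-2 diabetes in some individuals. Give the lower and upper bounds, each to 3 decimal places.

p₁ = P(outcome | exposed) = 2068/3021 = 0.68454
p₀ = P(outcome | unexposed) = 606/1737 = 0.34888
Under exogeneity alone the bounds on PN are max{0,(p₁−p₀)/p₁} ≤ PN ≤ min{1,(1−p₀)/p₁}.
  lower = (p₁ − p₀)/p₁ = 0.33566 / 0.68454 ≈ 0.4903
  upper = min{1, (1 − p₀)/p₁} = 0.65112 / 0.68454 ≈ 0.9512

0.490 ≤ PN ≤ 0.951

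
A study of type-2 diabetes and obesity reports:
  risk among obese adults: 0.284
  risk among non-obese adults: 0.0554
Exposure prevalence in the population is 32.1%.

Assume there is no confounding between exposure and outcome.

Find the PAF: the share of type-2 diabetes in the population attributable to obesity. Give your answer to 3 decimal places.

PAF ≈ 0.570

Let p₁ = 0.284, p₀ = 0.0554.
Overall risk P(Y=1) = π·p₁ + (1−π)·p₀ = 0.321×0.284 + 0.679×0.0554 = 0.12878.
Under exogeneity, PAF = [P(Y=1) − p₀] / P(Y=1).
PAF = (0.12878 − 0.0554) / 0.12878 ≈ 0.5698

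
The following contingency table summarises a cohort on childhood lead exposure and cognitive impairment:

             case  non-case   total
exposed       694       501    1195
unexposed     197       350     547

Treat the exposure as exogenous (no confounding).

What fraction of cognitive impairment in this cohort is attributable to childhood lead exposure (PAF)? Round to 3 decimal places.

PAF ≈ 0.296

p₁ = P(outcome | exposed) = 694/1195 = 0.58075
p₀ = P(outcome | unexposed) = 197/547 = 0.36015
Exposure prevalence π = 1195/1742 = 0.68599; overall risk P(Y=1) = 0.51148.
Under exogeneity, PAF = [P(Y=1) − p₀]/P(Y=1).
PAF = (0.51148 − 0.36015) / 0.51148 ≈ 0.2959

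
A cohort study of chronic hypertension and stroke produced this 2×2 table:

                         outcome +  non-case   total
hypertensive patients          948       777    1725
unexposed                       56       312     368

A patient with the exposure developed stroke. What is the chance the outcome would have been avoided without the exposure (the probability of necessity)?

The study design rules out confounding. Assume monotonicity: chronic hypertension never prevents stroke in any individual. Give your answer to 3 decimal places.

PN ≈ 0.723

p₁ = P(outcome | exposed) = 948/1725 = 0.54957
p₀ = P(outcome | unexposed) = 56/368 = 0.15217
Under exogeneity and monotonicity, PN = (p₁ − p₀)/p₁.
PN = (0.54957 − 0.15217) / 0.54957 ≈ 0.7231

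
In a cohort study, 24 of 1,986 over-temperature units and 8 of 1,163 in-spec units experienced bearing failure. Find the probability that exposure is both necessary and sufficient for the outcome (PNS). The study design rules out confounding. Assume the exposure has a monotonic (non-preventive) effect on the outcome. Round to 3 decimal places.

PNS ≈ 0.005

p₁ = P(outcome | exposed) = 24/1986 = 0.012085
p₀ = P(outcome | unexposed) = 8/1163 = 0.0068788
Under exogeneity and monotonicity, PNS = p₁ − p₀.
PNS = 0.012085 − 0.0068788 = 0.0052058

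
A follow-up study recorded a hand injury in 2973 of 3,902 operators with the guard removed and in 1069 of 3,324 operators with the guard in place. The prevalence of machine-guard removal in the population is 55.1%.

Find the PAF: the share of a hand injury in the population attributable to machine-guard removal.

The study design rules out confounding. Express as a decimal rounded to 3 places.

PAF ≈ 0.430

p₁ = P(outcome | exposed) = 2973/3902 = 0.76192
p₀ = P(outcome | unexposed) = 1069/3324 = 0.3216
Overall risk P(Y=1) = π·p₁ + (1−π)·p₀ = 0.551×0.76192 + 0.449×0.3216 = 0.56421.
Under exogeneity, PAF = [P(Y=1) − p₀] / P(Y=1).
PAF = (0.56421 − 0.3216) / 0.56421 ≈ 0.4300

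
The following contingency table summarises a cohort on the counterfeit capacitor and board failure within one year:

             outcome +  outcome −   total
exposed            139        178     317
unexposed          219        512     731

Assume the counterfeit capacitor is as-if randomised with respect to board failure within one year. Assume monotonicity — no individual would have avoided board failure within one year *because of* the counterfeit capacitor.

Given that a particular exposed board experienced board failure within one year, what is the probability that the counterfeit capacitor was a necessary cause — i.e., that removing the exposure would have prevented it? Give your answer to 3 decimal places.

PN ≈ 0.317

p₁ = P(outcome | exposed) = 139/317 = 0.43849
p₀ = P(outcome | unexposed) = 219/731 = 0.29959
Under exogeneity and monotonicity, PN = (p₁ − p₀) / p₁.
PN = (0.43849 − 0.29959) / 0.43849 = 0.1389 / 0.43849 ≈ 0.3168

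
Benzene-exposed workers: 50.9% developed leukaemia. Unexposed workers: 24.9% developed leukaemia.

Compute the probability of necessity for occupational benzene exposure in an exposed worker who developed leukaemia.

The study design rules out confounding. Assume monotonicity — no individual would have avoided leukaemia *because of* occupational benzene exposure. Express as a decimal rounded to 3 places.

p₁ = 0.509, p₀ = 0.249.
Under exogeneity and monotonicity, PN = (p₁ − p₀) / p₁.
PN = (0.509 − 0.249) / 0.509 = 0.26 / 0.509 ≈ 0.5108

PN ≈ 0.511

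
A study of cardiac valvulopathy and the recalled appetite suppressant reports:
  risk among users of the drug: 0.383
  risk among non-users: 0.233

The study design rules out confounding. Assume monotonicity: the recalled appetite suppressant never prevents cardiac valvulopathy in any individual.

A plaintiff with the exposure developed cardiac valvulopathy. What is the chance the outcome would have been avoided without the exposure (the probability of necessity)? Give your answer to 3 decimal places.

Let p₁ = 0.383, p₀ = 0.233.
Under exogeneity and monotonicity, PN = (p₁ − p₀) / p₁.
PN = (0.383 − 0.233) / 0.383 = 0.15 / 0.383 ≈ 0.3916

PN ≈ 0.392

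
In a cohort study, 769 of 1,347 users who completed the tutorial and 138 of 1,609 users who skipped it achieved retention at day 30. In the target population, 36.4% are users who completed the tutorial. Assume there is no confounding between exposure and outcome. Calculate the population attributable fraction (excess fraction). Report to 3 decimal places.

PAF ≈ 0.673

p₁ = P(outcome | exposed) = 769/1347 = 0.5709
p₀ = P(outcome | unexposed) = 138/1609 = 0.085768
Overall risk P(Y=1) = π·p₁ + (1−π)·p₀ = 0.364×0.5709 + 0.636×0.085768 = 0.26236.
Under exogeneity, PAF = [P(Y=1) − p₀] / P(Y=1).
PAF = (0.26236 − 0.085768) / 0.26236 ≈ 0.6731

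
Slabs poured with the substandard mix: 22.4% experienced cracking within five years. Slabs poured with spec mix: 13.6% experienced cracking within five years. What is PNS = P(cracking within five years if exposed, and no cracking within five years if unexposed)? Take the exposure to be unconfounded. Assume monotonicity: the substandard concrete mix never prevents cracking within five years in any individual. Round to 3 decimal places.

p₁ = 0.224, p₀ = 0.136.
Under exogeneity and monotonicity, PNS = p₁ − p₀.
PNS = 0.224 − 0.136 = 0.088

PNS ≈ 0.088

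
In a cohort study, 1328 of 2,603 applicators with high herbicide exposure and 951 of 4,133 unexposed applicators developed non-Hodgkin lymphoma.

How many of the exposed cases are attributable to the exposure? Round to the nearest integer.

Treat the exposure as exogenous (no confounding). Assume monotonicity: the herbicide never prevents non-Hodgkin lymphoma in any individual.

p₁ = P(outcome | exposed) = 1328/2603 = 0.51018
p₀ = P(outcome | unexposed) = 951/4133 = 0.2301
PN = (p₁ − p₀)/p₁ = (0.51018 − 0.2301) / 0.51018 ≈ 0.54898.
Attributable cases ≈ PN × (exposed cases) = 0.54898 × 1328 ≈ 729.05.

about 729 cases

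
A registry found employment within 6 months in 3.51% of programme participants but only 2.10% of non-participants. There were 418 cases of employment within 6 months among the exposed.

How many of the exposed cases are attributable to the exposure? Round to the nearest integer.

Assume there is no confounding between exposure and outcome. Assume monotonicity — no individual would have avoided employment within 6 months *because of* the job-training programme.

about 168 cases

p₁ = 0.0351, p₀ = 0.021.
PN = (p₁ − p₀)/p₁ = (0.0351 − 0.021) / 0.0351 ≈ 0.40171.
Attributable cases ≈ PN × (exposed cases) = 0.40171 × 418 ≈ 167.91.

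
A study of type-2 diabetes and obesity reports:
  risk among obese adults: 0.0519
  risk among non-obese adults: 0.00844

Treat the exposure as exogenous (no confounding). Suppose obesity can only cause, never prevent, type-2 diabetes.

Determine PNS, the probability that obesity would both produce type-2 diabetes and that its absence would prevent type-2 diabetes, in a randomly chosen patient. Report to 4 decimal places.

PNS ≈ 0.0435

Let p₁ = 0.0519, p₀ = 0.00844.
Under exogeneity and monotonicity, PNS = p₁ − p₀.
PNS = 0.0519 − 0.00844 = 0.04346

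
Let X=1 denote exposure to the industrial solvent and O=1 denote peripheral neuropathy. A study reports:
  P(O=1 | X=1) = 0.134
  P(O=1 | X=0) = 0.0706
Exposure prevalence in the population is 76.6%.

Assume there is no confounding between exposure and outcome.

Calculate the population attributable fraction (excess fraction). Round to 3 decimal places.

PAF ≈ 0.408

Let p₁ = 0.134, p₀ = 0.0706.
Overall risk P(Y=1) = π·p₁ + (1−π)·p₀ = 0.766×0.134 + 0.234×0.0706 = 0.11916.
Under exogeneity, PAF = [P(Y=1) − p₀] / P(Y=1).
PAF = (0.11916 − 0.0706) / 0.11916 ≈ 0.4075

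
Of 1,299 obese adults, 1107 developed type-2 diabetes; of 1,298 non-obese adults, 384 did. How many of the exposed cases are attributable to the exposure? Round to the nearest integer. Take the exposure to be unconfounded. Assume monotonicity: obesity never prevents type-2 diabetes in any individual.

about 723 cases

p₁ = P(outcome | exposed) = 1107/1299 = 0.85219
p₀ = P(outcome | unexposed) = 384/1298 = 0.29584
PN = (p₁ − p₀)/p₁ = (0.85219 − 0.29584) / 0.85219 ≈ 0.65285.
Attributable cases ≈ PN × (exposed cases) = 0.65285 × 1107 ≈ 722.70.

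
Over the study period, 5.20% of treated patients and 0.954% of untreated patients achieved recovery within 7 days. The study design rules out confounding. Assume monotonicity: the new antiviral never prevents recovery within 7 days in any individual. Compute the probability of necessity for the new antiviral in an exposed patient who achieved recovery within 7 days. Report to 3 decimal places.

p₁ = 0.052, p₀ = 0.00954.
Under exogeneity and monotonicity, PN = (p₁ − p₀) / p₁.
PN = (0.052 − 0.00954) / 0.052 = 0.04246 / 0.052 ≈ 0.8165

PN ≈ 0.817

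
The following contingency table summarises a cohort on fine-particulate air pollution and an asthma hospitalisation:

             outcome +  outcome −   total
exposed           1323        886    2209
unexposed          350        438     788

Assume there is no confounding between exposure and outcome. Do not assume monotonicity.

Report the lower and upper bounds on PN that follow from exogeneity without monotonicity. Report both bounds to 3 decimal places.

p₁ = P(outcome | exposed) = 1323/2209 = 0.59891
p₀ = P(outcome | unexposed) = 350/788 = 0.44416
Under exogeneity alone the bounds on PN are max{0,(p₁−p₀)/p₁} ≤ PN ≤ min{1,(1−p₀)/p₁}.
  lower = (p₁ − p₀)/p₁ = 0.15475 / 0.59891 ≈ 0.2584
  upper = min{1, (1 − p₀)/p₁} = 0.55584 / 0.59891 ≈ 0.9281

0.258 ≤ PN ≤ 0.928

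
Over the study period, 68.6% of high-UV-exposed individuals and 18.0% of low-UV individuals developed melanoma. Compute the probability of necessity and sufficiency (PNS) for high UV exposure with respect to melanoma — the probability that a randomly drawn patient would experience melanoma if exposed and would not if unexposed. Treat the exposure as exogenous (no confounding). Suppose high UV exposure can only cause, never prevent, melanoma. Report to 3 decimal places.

PNS ≈ 0.506

p₁ = 0.686, p₀ = 0.18.
Under exogeneity and monotonicity, PNS = p₁ − p₀.
PNS = 0.686 − 0.18 = 0.506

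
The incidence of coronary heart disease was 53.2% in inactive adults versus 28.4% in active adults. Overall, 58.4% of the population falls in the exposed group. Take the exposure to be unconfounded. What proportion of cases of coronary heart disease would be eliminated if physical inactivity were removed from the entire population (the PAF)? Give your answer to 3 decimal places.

p₁ = 0.532, p₀ = 0.284.
Overall risk P(Y=1) = π·p₁ + (1−π)·p₀ = 0.584×0.532 + 0.416×0.284 = 0.42883.
Under exogeneity, PAF = [P(Y=1) − p₀] / P(Y=1).
PAF = (0.42883 − 0.284) / 0.42883 ≈ 0.3377

PAF ≈ 0.338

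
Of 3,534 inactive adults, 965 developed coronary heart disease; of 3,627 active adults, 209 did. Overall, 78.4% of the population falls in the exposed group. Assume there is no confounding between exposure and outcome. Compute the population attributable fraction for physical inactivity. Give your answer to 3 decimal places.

PAF ≈ 0.746

p₁ = P(outcome | exposed) = 965/3534 = 0.27306
p₀ = P(outcome | unexposed) = 209/3627 = 0.057623
Overall risk P(Y=1) = π·p₁ + (1−π)·p₀ = 0.784×0.27306 + 0.216×0.057623 = 0.22653.
Under exogeneity, PAF = [P(Y=1) − p₀] / P(Y=1).
PAF = (0.22653 − 0.057623) / 0.22653 ≈ 0.7456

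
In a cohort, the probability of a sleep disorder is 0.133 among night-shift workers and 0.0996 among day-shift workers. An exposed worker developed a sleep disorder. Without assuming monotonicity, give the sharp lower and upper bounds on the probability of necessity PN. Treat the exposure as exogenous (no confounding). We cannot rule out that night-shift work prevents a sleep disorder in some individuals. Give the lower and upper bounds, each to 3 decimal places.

Let p₁ = 0.133, p₀ = 0.0996.
Under exogeneity alone the bounds on PN are max{0,(p₁−p₀)/p₁} ≤ PN ≤ min{1,(1−p₀)/p₁}.
  lower = (p₁ − p₀)/p₁ = 0.0334 / 0.133 ≈ 0.2511
  upper = min{1, (1 − p₀)/p₁} = 0.9004 / 0.133 ≈ 6.7699 → capped at 1

0.251 ≤ PN ≤ 1.000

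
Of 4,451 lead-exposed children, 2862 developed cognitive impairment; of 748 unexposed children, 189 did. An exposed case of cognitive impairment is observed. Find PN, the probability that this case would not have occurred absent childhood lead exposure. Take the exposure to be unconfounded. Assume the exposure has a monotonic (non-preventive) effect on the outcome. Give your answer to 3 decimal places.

PN ≈ 0.607

p₁ = P(outcome | exposed) = 2862/4451 = 0.643
p₀ = P(outcome | unexposed) = 189/748 = 0.25267
Under exogeneity and monotonicity, PN = (p₁ − p₀) / p₁.
PN = (0.643 − 0.25267) / 0.643 = 0.39033 / 0.643 ≈ 0.6070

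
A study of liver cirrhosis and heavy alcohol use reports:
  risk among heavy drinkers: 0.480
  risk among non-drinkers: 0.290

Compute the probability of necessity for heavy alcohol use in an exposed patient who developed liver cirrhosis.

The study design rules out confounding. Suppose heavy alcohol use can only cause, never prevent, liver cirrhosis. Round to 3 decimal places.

PN ≈ 0.396

Let p₁ = 0.48, p₀ = 0.29.
Under exogeneity and monotonicity, PN = (p₁ − p₀) / p₁.
PN = (0.48 − 0.29) / 0.48 = 0.19 / 0.48 ≈ 0.3958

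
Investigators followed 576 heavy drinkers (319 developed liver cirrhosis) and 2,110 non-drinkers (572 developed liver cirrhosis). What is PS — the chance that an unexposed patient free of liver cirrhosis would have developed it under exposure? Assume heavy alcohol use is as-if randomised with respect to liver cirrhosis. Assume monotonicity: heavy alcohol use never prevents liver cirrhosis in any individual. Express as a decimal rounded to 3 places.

PS ≈ 0.388

p₁ = P(outcome | exposed) = 319/576 = 0.55382
p₀ = P(outcome | unexposed) = 572/2110 = 0.27109
Under exogeneity and monotonicity, PS = (p₁ − p₀) / (1 − p₀).
PS = (0.55382 − 0.27109) / (1 − 0.27109) = 0.28273 / 0.72891 ≈ 0.3879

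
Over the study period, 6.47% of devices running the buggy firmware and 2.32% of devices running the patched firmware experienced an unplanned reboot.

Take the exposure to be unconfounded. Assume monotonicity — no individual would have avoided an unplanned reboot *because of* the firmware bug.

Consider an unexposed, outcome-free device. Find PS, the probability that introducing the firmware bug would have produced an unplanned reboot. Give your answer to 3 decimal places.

PS ≈ 0.042

p₁ = 0.0647, p₀ = 0.0232.
Under exogeneity and monotonicity, PS = (p₁ − p₀) / (1 − p₀).
PS = (0.0647 − 0.0232) / (1 − 0.0232) = 0.0415 / 0.9768 ≈ 0.0425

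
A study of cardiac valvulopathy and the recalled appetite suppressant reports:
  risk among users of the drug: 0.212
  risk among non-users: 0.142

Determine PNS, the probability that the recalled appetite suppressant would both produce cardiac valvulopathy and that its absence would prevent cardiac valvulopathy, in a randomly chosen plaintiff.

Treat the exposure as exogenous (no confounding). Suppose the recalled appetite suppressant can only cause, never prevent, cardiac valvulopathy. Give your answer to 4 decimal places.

Let p₁ = 0.212, p₀ = 0.142.
Under exogeneity and monotonicity, PNS = p₁ − p₀.
PNS = 0.212 − 0.142 = 0.07

PNS ≈ 0.0700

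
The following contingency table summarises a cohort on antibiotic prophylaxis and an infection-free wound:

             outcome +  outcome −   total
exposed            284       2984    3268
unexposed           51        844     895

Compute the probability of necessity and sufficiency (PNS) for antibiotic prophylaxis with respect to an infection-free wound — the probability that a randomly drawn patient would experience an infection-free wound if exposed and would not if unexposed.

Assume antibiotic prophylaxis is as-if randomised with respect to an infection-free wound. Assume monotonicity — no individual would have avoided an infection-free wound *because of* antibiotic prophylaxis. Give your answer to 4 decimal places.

PNS ≈ 0.0299

p₁ = P(outcome | exposed) = 284/3268 = 0.086903
p₀ = P(outcome | unexposed) = 51/895 = 0.056983
Under exogeneity and monotonicity, PNS = p₁ − p₀.
PNS = 0.086903 − 0.056983 = 0.02992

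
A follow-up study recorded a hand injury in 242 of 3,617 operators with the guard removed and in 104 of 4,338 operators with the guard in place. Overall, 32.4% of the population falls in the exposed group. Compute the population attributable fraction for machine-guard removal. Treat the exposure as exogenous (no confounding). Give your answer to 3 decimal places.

PAF ≈ 0.367

p₁ = P(outcome | exposed) = 242/3617 = 0.066906
p₀ = P(outcome | unexposed) = 104/4338 = 0.023974
Overall risk P(Y=1) = π·p₁ + (1−π)·p₀ = 0.324×0.066906 + 0.676×0.023974 = 0.037884.
Under exogeneity, PAF = [P(Y=1) − p₀] / P(Y=1).
PAF = (0.037884 − 0.023974) / 0.037884 ≈ 0.3672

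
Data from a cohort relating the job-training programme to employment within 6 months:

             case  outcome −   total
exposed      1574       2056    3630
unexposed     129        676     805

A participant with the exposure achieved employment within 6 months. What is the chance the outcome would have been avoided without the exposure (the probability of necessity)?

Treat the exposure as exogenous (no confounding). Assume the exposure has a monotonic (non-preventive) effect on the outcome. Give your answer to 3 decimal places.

PN ≈ 0.630

p₁ = P(outcome | exposed) = 1574/3630 = 0.43361
p₀ = P(outcome | unexposed) = 129/805 = 0.16025
Under exogeneity and monotonicity, PN = (p₁ − p₀) / p₁.
PN = (0.43361 − 0.16025) / 0.43361 = 0.27336 / 0.43361 ≈ 0.6304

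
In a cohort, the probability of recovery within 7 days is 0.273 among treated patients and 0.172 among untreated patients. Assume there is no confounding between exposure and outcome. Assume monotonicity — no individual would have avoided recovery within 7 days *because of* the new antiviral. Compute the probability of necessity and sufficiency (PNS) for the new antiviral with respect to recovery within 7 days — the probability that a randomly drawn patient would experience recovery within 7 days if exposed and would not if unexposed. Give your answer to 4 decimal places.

Let p₁ = 0.273, p₀ = 0.172.
Under exogeneity and monotonicity, PNS = p₁ − p₀.
PNS = 0.273 − 0.172 = 0.101

PNS ≈ 0.1010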